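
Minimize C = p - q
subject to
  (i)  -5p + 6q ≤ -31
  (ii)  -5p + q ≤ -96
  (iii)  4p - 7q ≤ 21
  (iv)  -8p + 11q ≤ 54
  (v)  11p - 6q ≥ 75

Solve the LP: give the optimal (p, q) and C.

Corner points and C = p - q:
  (109/5, 13) → C = 44/5
  (95, 74) → C = 21
  (21, 9) → C = 12
The feasible region is unbounded (it extends along (7, 4), (11, 8)), but C strictly increases along every unbounded feasible direction, so there is no improving ray and the minimum is attained at a vertex.

The optimum lies where -5p + 6q = -31 and -5p + q = -96.
Solving simultaneously gives p = 109/5, q = 13.

p = 109/5, q = 13, minimum C = 44/5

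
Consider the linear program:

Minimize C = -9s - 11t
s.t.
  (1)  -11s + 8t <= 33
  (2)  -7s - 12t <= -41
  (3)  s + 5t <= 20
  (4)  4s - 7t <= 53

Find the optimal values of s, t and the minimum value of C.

s = 15, t = 1, minimum C = -146

Feasible corners and C = -9s - 11t:
  (-17/47, 341/94) → C = -3445/94
  (-5/63, 253/63) → C = -2738/63
  (923/97, -207/97) → C = -6030/97
  (15, 1) → C = -146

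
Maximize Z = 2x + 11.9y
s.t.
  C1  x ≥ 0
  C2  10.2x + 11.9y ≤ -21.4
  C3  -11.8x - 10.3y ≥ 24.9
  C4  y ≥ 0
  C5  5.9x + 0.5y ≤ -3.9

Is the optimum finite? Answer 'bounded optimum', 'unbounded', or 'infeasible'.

infeasible

The boundaries x = 0 and 5.9x + 0.5y = -3.9 meet at (0, -7.8), but that point violates y ≥ 0. Every candidate vertex is excluded by some other constraint, so the feasible region is empty.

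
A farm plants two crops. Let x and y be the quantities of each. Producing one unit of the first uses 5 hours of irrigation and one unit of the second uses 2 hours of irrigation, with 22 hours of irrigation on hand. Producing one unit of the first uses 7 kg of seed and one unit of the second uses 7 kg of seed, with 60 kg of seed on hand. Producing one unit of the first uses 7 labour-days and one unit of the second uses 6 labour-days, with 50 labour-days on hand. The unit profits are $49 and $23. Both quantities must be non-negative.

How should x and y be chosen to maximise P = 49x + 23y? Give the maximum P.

x = 2, y = 6, maximum P = 236

Feasible corners and P = 49x + 23y:
  (0, 0) → P = 0
  (0, 25/3) → P = 575/3
  (22/5, 0) → P = 1078/5
  (2, 6) → P = 236

The optimum lies where 5x + 2y = 22 and 7x + 6y = 50.
Solving simultaneously gives x = 2, y = 6.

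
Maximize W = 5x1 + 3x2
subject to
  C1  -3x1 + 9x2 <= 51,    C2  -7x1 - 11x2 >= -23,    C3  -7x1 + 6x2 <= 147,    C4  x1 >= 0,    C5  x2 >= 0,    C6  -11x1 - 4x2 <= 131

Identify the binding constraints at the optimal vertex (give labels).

Feasible corners and W = 5x1 + 3x2:
  (0, 23/11) → W = 69/11
  (23/7, 0) → W = 115/7
  (0, 0) → W = 0

The maximum is at (23/7, 0). Substituting into each constraint, equality holds for C2 and C5; the remaining constraints have slack.

C2 and C5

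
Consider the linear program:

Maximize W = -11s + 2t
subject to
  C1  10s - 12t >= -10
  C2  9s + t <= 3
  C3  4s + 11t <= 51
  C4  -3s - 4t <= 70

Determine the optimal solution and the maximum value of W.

s = -220/19, t = -335/38, maximum W = 2085/19

Corner points and W = -11s + 2t:
  (13/59, 60/59) → W = -23/59
  (-220/19, -335/38) → W = 2085/19
  (82/33, -213/11) → W = -2180/33

The optimum lies where 10s - 12t = -10 and -3s - 4t = 70.
Solving simultaneously gives s = -220/19, t = -335/38.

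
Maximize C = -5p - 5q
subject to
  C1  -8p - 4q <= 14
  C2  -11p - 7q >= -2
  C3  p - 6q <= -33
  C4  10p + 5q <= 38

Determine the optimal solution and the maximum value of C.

p = -54/13, q = 125/26, maximum C = -85/26

Corner points and C = -5p - 5q:
  (-53/6, 85/6) → C = -80/3
  (-54/13, 125/26) → C = -85/26
  (-3, 5) → C = -10

The binding constraints are -8p - 4q = 14 and p - 6q = -33.
Solving simultaneously gives p = -54/13, q = 125/26.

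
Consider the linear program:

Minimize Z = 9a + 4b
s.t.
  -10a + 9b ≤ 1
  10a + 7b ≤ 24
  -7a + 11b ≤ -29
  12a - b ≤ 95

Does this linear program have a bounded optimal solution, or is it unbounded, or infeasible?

unbounded

From the feasible point (-272/47, -297/47), moving in the direction (-1, -12) keeps every constraint satisfied while Z decreases without bound.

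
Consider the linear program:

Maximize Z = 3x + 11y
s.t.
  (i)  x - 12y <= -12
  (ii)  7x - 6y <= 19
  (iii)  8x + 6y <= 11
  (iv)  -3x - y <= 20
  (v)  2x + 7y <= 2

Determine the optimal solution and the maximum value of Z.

The binding constraints are -3x - y = 20 and 2x + 7y = 2.
Solving simultaneously gives x = -142/19, y = 46/19.

x = -142/19, y = 46/19, maximum Z = 80/19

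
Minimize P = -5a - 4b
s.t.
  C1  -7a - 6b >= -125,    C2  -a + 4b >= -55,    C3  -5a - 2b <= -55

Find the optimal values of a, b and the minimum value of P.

a = 415/17, b = -130/17, minimum P = -1555/17

Vertices and P = -5a - 4b:
  (415/17, -130/17) → P = -1555/17
  (5, 15) → P = -85
  (15, -10) → P = -35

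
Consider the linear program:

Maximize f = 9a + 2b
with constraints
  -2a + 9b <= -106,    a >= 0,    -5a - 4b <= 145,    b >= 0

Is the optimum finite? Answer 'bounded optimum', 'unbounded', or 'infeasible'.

From the feasible point (53, 0), moving in the direction (9, 2) keeps every constraint satisfied while f increases without bound.

unbounded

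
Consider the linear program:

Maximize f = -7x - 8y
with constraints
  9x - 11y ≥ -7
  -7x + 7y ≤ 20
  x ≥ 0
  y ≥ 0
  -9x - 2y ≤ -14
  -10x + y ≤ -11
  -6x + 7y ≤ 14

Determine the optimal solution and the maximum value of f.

x = 14/9, y = 0, maximum f = -98/9

Vertices and f = -7x - 8y:
  (128/101, 169/101) → f = -2248/101
  (14/9, 0) → f = -98/9
  (36/29, 41/29) → f = -20
The feasible region is unbounded (it extends along (11, 9), (1, 0)), but f strictly decreases along every unbounded feasible direction, so there is no improving ray and the maximum is attained at a vertex.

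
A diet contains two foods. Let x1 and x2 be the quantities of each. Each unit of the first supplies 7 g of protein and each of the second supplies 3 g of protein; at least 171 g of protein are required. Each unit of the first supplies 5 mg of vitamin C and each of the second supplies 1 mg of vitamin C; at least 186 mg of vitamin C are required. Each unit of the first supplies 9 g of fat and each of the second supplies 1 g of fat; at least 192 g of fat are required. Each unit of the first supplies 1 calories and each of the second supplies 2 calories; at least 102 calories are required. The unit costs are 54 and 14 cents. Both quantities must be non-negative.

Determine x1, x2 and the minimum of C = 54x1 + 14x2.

Extreme points and C = 54x1 + 14x2:
  (0, 192) → C = 2688
  (102, 0) → C = 5508
  (3/2, 357/2) → C = 2580
  (30, 36) → C = 2124
The feasible region is unbounded (it extends along (0, 1), (1, 0)), but C strictly increases along every unbounded feasible direction, so there is no improving ray and the minimum is attained at a vertex.

The optimum lies where 5x1 + x2 = 186 and x1 + 2x2 = 102.
Solving simultaneously gives x1 = 30, x2 = 36.

x1 = 30, x2 = 36, minimum C = 2124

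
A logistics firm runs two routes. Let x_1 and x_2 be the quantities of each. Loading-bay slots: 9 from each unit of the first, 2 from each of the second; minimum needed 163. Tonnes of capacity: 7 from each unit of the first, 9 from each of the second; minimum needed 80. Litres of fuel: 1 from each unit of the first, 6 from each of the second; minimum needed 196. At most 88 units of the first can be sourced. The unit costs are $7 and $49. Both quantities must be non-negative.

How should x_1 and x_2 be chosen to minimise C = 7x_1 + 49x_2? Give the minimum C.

x_1 = 88, x_2 = 18, minimum C = 1498

Vertices and C = 7x_1 + 49x_2:
  (0, 163/2) → C = 7987/2
  (293/26, 1601/52) → C = 82551/52
  (88, 18) → C = 1498
The feasible region is unbounded (it extends along (0, 1)), but C strictly increases along every unbounded feasible direction, so there is no improving ray and the minimum is attained at a vertex.

At the optimal vertex, x_1 + 6x_2 = 196 and x_1 = 88.
Solving simultaneously gives x_1 = 88, x_2 = 18.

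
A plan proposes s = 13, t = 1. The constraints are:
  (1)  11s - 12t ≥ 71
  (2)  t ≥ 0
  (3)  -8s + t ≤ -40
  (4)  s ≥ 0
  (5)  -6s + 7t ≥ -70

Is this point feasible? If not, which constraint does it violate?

not feasible — violates (5)

Constraint (5): -6s + 7t = -71, which is not ≥ -70. All other constraints are satisfied.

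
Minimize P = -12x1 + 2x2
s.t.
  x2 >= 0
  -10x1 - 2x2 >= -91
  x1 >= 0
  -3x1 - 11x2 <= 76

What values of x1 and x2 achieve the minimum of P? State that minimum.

Vertices and P = -12x1 + 2x2:
  (91/10, 0) → P = -546/5
  (0, 0) → P = 0
  (0, 91/2) → P = 91

The optimum lies where x2 = 0 and -10x1 - 2x2 = -91.
Solving simultaneously gives x1 = 91/10, x2 = 0.

x1 = 91/10, x2 = 0, minimum P = -546/5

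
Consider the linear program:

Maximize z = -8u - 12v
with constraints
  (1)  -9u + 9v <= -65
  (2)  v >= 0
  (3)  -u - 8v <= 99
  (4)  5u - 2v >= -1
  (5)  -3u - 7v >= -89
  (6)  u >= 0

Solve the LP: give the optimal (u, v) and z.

Feasible corners and z = -8u - 12v:
  (65/9, 0) → z = -520/9
  (628/45, 101/15) → z = -1732/9
  (89/3, 0) → z = -712/3

u = 65/9, v = 0, maximum z = -520/9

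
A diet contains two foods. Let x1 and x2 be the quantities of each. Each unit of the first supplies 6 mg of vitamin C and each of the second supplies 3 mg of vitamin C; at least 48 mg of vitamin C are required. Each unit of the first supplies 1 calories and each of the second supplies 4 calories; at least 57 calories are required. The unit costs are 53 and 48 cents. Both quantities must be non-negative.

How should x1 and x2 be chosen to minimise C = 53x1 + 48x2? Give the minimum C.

x1 = 1, x2 = 14, minimum C = 725

Vertices and C = 53x1 + 48x2:
  (0, 16) → C = 768
  (57, 0) → C = 3021
  (1, 14) → C = 725
The feasible region is unbounded (it extends along (0, 1), (1, 0)), but C strictly increases along every unbounded feasible direction, so there is no improving ray and the minimum is attained at a vertex.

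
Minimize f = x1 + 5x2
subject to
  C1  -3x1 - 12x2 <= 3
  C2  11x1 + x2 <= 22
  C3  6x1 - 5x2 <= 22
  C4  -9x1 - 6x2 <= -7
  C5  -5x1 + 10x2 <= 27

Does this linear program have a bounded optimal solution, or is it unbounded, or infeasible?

bounded optimum

Vertices and f = x1 + 5x2:
  (89/43, -33/43) → f = -76/43
  (17/15, -8/15) → f = -23/15
  (193/115, 407/115) → f = 2228/115
  (-23/30, 139/60) → f = 649/60
The feasible region has finitely many vertices and no improving ray; the minimum is -76/43 at (89/43, -33/43).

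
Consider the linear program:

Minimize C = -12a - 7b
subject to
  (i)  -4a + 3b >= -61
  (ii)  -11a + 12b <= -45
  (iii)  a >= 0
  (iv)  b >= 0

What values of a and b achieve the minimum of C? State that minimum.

The optimum lies where -4a + 3b = -61 and -11a + 12b = -45.
Solving simultaneously gives a = 199/5, b = 491/15.

a = 199/5, b = 491/15, minimum C = -10601/15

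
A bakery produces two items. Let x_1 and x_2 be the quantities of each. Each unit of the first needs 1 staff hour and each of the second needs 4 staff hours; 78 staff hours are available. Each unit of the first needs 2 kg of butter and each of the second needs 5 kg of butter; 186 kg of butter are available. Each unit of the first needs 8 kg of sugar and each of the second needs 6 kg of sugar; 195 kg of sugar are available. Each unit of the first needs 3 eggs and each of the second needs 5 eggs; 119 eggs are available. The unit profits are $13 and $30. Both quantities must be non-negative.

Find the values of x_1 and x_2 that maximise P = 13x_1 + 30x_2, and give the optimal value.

Vertices and P = 13x_1 + 30x_2:
  (0, 0) → P = 0
  (0, 39/2) → P = 585
  (195/8, 0) → P = 2535/8
  (12, 33/2) → P = 651

At the optimal vertex, x_1 + 4x_2 = 78 and 8x_1 + 6x_2 = 195.
Solving simultaneously gives x_1 = 12, x_2 = 33/2.

x_1 = 12, x_2 = 33/2, maximum P = 651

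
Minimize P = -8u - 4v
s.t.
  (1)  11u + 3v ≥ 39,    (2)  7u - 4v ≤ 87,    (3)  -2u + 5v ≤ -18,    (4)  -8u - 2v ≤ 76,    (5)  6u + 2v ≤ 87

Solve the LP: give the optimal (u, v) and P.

u = 121/9, v = 16/9, minimum P = -344/3

Extreme points and P = -8u - 4v:
  (417/65, -684/65) → P = -120/13
  (249/61, -120/61) → P = -1512/61
  (121/9, 16/9) → P = -344/3

At the optimal vertex, 7u - 4v = 87 and -2u + 5v = -18.
Solving simultaneously gives u = 121/9, v = 16/9.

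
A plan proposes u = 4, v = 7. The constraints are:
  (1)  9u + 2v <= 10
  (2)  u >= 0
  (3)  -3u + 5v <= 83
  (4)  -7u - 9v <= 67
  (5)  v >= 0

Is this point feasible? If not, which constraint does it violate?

Constraint (1): 9u + 2v = 50, which is not ≤ 10. All other constraints are satisfied.

not feasible — violates (1)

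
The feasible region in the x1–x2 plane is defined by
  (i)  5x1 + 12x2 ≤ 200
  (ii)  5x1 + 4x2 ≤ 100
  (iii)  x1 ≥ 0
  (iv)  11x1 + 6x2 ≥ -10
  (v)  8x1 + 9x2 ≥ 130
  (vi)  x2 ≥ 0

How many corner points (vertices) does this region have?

5

The feasible vertices (each the meet of two boundaries and inside every other half-plane) are:
  (10, 25/2)
  (0, 50/3)
  (20, 0)
  (0, 130/9)
  (65/4, 0)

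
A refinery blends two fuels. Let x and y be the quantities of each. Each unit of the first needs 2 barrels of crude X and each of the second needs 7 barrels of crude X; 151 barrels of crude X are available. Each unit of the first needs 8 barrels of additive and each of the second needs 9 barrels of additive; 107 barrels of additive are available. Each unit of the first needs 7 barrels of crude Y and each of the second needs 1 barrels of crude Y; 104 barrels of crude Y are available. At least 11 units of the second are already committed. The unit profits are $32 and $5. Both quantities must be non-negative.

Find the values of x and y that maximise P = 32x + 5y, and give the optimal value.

The optimum lies where 8x + 9y = 107 and y = 11.
Solving simultaneously gives x = 1, y = 11.

x = 1, y = 11, maximum P = 87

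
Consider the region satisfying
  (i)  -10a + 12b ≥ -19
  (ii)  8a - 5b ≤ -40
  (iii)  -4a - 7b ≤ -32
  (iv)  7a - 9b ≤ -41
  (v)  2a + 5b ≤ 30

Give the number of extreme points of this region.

3

The feasible vertices (each the meet of two boundaries and inside every other half-plane) are:
  (-30/19, 104/19)
  (-1, 32/5)
  (-25/3, 28/3)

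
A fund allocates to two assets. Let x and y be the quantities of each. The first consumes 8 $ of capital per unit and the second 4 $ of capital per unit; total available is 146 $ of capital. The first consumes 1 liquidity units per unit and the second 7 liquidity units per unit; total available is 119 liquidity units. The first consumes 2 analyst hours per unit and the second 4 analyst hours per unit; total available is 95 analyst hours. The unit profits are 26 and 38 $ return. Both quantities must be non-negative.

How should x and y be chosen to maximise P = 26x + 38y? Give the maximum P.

At the optimal vertex, 8x + 4y = 146 and x + 7y = 119.
Solving simultaneously gives x = 21/2, y = 31/2.

x = 21/2, y = 31/2, maximum P = 862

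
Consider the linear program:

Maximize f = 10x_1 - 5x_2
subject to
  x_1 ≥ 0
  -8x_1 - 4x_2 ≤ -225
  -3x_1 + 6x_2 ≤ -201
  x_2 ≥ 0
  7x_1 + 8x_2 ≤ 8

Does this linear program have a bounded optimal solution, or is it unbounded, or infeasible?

infeasible

The boundaries -8x_1 - 4x_2 = -225 and 7x_1 + 8x_2 = 8 meet at (442/9, -1511/36), but that point violates x_2 ≥ 0. Every candidate vertex is excluded by some other constraint, so the feasible region is empty.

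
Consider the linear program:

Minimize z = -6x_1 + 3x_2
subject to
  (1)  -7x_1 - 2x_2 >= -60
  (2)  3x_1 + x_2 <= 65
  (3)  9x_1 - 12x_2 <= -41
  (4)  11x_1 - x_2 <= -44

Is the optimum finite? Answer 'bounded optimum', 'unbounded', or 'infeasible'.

bounded optimum

Vertices and z = -6x_1 + 3x_2:
  (-70, 275) → z = 1245
  (-28/29, 968/29) → z = 3072/29
  (-487/123, 55/123) → z = 1029/41
The feasible region has finitely many vertices and no improving ray; the minimum is 1029/41 at (-487/123, 55/123).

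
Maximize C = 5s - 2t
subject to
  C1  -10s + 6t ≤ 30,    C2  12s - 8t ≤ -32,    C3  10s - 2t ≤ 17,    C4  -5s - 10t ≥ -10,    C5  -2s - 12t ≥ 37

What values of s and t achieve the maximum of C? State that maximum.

Corner points and C = 5s - 2t:
  (-6, -5) → C = -20
  (-97/22, -155/66) → C = -1145/66
  (-17/4, -19/8) → C = -33/2

s = -17/4, t = -19/8, maximum C = -33/2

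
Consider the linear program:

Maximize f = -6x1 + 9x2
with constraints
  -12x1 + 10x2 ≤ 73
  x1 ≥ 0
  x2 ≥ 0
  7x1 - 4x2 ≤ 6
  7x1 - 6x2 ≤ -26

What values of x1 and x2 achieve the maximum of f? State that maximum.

x1 = 16, x2 = 53/2, maximum f = 285/2

Extreme points and f = -6x1 + 9x2:
  (0, 73/10) → f = 657/10
  (16, 53/2) → f = 285/2
  (0, 13/3) → f = 39
  (10, 16) → f = 84

The optimum lies where -12x1 + 10x2 = 73 and 7x1 - 4x2 = 6.
Solving simultaneously gives x1 = 16, x2 = 53/2.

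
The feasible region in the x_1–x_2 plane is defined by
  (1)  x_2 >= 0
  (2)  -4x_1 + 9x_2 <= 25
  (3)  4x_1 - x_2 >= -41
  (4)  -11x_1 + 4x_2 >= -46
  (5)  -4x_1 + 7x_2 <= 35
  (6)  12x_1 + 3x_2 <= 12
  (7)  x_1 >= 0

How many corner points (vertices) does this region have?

4

Of the 21 pairwise boundary intersections, those satisfying every inequality are:
  (1, 0)
  (0, 0)
  (11/40, 29/10)
  (0, 25/9)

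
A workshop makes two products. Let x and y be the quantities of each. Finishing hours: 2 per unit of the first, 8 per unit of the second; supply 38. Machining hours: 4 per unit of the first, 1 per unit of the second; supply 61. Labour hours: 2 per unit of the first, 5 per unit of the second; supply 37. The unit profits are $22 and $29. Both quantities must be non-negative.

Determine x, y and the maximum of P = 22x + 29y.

Corner points and P = 22x + 29y:
  (0, 0) → P = 0
  (0, 19/4) → P = 551/4
  (61/4, 0) → P = 671/2
  (15, 1) → P = 359

The optimum lies where 2x + 8y = 38 and 4x + y = 61.
Solving simultaneously gives x = 15, y = 1.

x = 15, y = 1, maximum P = 359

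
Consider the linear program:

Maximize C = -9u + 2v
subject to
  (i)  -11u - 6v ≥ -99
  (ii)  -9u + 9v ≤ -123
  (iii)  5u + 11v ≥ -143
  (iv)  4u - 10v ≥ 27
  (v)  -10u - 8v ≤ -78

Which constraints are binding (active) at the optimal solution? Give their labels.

Feasible corners and C = -9u + 2v:
  (181/17, -154/51) → C = -5195/51
  (81/7, -33/7) → C = -795/7
  (281/27, -88/27) → C = -2705/27

The maximum is at (281/27, -88/27). Substituting into each constraint, equality holds for (ii) and (v); the remaining constraints have slack.

(ii) and (v)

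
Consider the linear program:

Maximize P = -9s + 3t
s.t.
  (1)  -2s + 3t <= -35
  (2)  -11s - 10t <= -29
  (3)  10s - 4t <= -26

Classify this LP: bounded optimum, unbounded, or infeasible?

The boundaries -2s + 3t = -35 and -11s - 10t = -29 meet at (437/53, -327/53), but that point violates 10s - 4t ≤ -26. Every candidate vertex is excluded by some other constraint, so the feasible region is empty.

infeasible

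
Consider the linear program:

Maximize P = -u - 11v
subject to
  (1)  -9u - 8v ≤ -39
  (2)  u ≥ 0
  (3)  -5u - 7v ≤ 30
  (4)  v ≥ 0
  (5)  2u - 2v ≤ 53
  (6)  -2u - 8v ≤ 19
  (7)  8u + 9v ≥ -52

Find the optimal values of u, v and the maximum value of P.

u = 13/3, v = 0, maximum P = -13/3

Feasible corners and P = -u - 11v:
  (0, 39/8) → P = -429/8
  (13/3, 0) → P = -13/3
  (53/2, 0) → P = -53/2
The feasible region is unbounded (it extends along (0, 1), (1, 1)), but P strictly decreases along every unbounded feasible direction, so there is no improving ray and the maximum is attained at a vertex.

The optimum lies where -9u - 8v = -39 and v = 0.
Solving simultaneously gives u = 13/3, v = 0.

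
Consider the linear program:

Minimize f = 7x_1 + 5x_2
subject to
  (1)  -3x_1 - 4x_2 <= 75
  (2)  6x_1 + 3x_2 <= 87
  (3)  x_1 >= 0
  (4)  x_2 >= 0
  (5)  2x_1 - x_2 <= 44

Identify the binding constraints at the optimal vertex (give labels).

(3) and (4)

Vertices and f = 7x_1 + 5x_2:
  (0, 29) → f = 145
  (29/2, 0) → f = 203/2
  (0, 0) → f = 0

The minimum is at (0, 0). Substituting into each constraint, equality holds for (3) and (4); the remaining constraints have slack.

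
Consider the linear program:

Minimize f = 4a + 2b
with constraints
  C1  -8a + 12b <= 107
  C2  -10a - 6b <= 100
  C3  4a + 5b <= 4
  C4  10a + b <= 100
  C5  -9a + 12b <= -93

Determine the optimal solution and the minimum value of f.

Corner points and f = 4a + 2b:
  (14, -40) → f = -24
  (-107/29, -305/29) → f = -1038/29
  (248/23, -180/23) → f = 632/23
  (171/31, -112/31) → f = 460/31

The optimum lies where -10a - 6b = 100 and -9a + 12b = -93.
Solving simultaneously gives a = -107/29, b = -305/29.

a = -107/29, b = -305/29, minimum f = -1038/29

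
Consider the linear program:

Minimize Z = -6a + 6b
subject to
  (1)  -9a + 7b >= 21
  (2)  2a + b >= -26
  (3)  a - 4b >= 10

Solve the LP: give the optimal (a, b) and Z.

a = -203/23, b = -192/23, minimum Z = 66/23

At the optimal vertex, -9a + 7b = 21 and 2a + b = -26.
Solving simultaneously gives a = -203/23, b = -192/23.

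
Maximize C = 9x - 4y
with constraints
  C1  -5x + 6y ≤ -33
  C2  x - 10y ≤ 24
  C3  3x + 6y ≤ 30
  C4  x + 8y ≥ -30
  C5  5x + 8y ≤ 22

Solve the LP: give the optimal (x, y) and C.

At the optimal vertex, x - 10y = 24 and 5x + 8y = 22.
Solving simultaneously gives x = 206/29, y = -49/29.

x = 206/29, y = -49/29, maximum C = 2050/29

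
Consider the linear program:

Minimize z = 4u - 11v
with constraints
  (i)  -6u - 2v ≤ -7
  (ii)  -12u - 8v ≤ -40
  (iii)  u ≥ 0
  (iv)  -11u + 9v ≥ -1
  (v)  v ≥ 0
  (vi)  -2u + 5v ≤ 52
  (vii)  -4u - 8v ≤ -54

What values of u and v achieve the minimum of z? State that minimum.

Feasible corners and z = 4u - 11v:
  (0, 52/5) → z = -572/5
  (0, 27/4) → z = -297/4
  (473/37, 574/37) → z = -4422/37
  (247/62, 295/62) → z = -2257/62

The optimum lies where -11u + 9v = -1 and -2u + 5v = 52.
Solving simultaneously gives u = 473/37, v = 574/37.

u = 473/37, v = 574/37, minimum z = -4422/37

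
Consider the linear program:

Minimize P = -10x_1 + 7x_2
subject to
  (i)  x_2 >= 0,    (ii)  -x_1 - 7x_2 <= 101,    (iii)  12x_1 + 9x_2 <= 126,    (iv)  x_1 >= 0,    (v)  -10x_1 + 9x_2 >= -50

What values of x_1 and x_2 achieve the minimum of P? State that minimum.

x_1 = 8, x_2 = 10/3, minimum P = -170/3

Vertices and P = -10x_1 + 7x_2:
  (0, 0) → P = 0
  (5, 0) → P = -50
  (0, 14) → P = 98
  (8, 10/3) → P = -170/3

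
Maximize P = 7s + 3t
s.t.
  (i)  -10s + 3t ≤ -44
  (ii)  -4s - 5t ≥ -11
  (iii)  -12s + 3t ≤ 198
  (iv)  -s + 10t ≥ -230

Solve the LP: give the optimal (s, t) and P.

At the optimal vertex, -4s - 5t = -11 and -s + 10t = -230.
Solving simultaneously gives s = 28, t = -101/5.

s = 28, t = -101/5, maximum P = 677/5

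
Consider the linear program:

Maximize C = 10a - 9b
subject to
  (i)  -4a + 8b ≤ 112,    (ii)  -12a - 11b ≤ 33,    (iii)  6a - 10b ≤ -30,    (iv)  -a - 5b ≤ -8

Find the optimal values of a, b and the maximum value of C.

Extreme points and C = 10a - 9b:
  (-374/35, 303/35) → C = -6467/35
  (110, 69) → C = 479
  (-253/49, 129/49) → C = -3691/49
  (-7/4, 39/20) → C = -701/20

a = 110, b = 69, maximum C = 479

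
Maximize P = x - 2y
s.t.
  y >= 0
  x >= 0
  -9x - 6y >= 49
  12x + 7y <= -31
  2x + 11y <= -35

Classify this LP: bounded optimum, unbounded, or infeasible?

The boundaries y = 0 and 2x + 11y = -35 meet at (-35/2, 0), but that point violates x ≥ 0. Every candidate vertex is excluded by some other constraint, so the feasible region is empty.

infeasible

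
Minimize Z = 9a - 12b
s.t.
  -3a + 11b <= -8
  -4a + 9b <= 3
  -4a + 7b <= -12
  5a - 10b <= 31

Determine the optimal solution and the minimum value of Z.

Extreme points and Z = 9a - 12b:
  (76/23, 4/23) → Z = 636/23
  (261/25, 53/25) → Z = 1713/25
  (-97/5, -64/5) → Z = -21

The optimum lies where -4a + 7b = -12 and 5a - 10b = 31.
Solving simultaneously gives a = -97/5, b = -64/5.

a = -97/5, b = -64/5, minimum Z = -21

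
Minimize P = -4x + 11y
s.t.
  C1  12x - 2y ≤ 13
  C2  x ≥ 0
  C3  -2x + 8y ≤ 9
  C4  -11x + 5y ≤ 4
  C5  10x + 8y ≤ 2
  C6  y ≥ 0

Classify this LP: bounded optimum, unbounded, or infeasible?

bounded optimum

Vertices and P = -4x + 11y:
  (0, 1/4) → P = 11/4
  (0, 0) → P = 0
  (1/5, 0) → P = -4/5
The feasible region has finitely many vertices and no improving ray; the minimum is -4/5 at (1/5, 0).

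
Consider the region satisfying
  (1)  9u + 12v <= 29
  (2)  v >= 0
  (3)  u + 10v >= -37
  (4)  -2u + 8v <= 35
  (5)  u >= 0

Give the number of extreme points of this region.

3

The feasible vertices (each the meet of two boundaries and inside every other half-plane) are:
  (29/9, 0)
  (0, 29/12)
  (0, 0)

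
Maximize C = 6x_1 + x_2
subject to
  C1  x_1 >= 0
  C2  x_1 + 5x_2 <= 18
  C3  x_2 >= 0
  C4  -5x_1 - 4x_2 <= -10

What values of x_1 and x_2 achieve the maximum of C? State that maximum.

Feasible corners and C = 6x_1 + x_2:
  (0, 18/5) → C = 18/5
  (0, 5/2) → C = 5/2
  (18, 0) → C = 108
  (2, 0) → C = 12

At the optimal vertex, x_1 + 5x_2 = 18 and x_2 = 0.
Solving simultaneously gives x_1 = 18, x_2 = 0.

x_1 = 18, x_2 = 0, maximum C = 108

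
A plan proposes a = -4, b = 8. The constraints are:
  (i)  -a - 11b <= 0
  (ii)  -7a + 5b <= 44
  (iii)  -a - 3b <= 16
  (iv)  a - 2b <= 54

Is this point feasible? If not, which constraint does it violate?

Constraint (ii): -7a + 5b = 68, which is not ≤ 44. All other constraints are satisfied.

not feasible — violates (ii)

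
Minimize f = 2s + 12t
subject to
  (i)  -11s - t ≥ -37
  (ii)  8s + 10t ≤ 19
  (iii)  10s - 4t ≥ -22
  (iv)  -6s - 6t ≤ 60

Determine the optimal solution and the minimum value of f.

s = 47/10, t = -147/10, minimum f = -167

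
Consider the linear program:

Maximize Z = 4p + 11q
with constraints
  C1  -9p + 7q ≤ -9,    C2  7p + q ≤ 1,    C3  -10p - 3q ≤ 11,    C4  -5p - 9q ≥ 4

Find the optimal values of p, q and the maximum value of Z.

p = 8/29, q = -27/29, maximum Z = -265/29

The binding constraints are -9p + 7q = -9 and 7p + q = 1.
Solving simultaneously gives p = 8/29, q = -27/29.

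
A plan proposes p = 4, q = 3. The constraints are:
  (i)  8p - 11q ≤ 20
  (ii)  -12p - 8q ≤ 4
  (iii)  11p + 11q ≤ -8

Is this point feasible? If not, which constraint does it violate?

not feasible — violates (iii)

Constraint (iii): 11p + 11q = 77, which is not ≤ -8. All other constraints are satisfied.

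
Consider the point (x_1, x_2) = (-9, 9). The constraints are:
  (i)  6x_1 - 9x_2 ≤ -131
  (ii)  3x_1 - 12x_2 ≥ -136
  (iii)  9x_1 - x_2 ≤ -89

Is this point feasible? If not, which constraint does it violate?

(i): -135 ≤ -131 ✓
(ii): -135 ≥ -136 ✓
(iii): -90 ≤ -89 ✓

feasible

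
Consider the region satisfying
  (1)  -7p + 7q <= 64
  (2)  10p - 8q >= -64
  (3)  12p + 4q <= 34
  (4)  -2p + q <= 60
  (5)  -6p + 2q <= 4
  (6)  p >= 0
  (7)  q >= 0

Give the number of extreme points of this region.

Intersecting each pair of boundary lines and keeping only the points that satisfy every inequality leaves:
  (13/12, 21/4)
  (17/6, 0)
  (0, 2)
  (0, 0)

4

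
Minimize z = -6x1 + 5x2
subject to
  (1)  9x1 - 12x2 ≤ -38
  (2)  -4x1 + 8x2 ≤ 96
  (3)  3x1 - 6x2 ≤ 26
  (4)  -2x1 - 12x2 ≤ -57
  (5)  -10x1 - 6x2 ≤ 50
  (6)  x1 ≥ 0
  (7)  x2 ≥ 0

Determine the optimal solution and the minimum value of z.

The optimum lies where 9x1 - 12x2 = -38 and -4x1 + 8x2 = 96.
Solving simultaneously gives x1 = 106/3, x2 = 89/3.

x1 = 106/3, x2 = 89/3, minimum z = -191/3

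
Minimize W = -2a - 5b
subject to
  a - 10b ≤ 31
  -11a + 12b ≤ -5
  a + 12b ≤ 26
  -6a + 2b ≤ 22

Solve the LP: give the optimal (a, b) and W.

a = 316/11, b = -5/22, minimum W = -1239/22

Corner points and W = -2a - 5b:
  (-23/7, -24/7) → W = 166/7
  (316/11, -5/22) → W = -1239/22
  (31/12, 281/144) → W = -2149/144

The binding constraints are a - 10b = 31 and a + 12b = 26.
Solving simultaneously gives a = 316/11, b = -5/22.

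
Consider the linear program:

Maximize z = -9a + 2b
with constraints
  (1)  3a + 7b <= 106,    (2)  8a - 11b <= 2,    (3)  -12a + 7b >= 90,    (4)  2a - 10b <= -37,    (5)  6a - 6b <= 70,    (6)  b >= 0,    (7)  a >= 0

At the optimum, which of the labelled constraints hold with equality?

Vertices and z = -9a + 2b:
  (16/15, 514/35) → z = 692/35
  (0, 106/7) → z = 212/7
  (0, 90/7) → z = 180/7

The maximum is at (0, 106/7). Substituting into each constraint, equality holds for (1) and (7); the remaining constraints have slack.

(1) and (7)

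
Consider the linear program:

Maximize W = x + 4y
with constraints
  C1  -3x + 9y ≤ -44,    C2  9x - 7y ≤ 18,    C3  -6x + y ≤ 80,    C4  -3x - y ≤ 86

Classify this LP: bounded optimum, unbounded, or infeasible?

Vertices and W = x + 4y:
  (-73/30, -57/10) → W = -757/30
  (-764/51, -168/17) → W = -2780/51
  (-578/33, -276/11) → W = -3890/33
The feasible region has finitely many vertices and no improving ray; the maximum is -757/30 at (-73/30, -57/10).

bounded optimum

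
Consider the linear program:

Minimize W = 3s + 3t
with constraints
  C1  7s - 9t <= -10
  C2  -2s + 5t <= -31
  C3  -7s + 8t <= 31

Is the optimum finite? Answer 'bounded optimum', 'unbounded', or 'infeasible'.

bounded optimum

Extreme points and W = 3s + 3t:
  (-329/17, -237/17) → W = -1698/17
  (-199/7, -21) → W = -1038/7
  (-403/19, -279/19) → W = -2046/19
The feasible region has finitely many vertices and no improving ray; the minimum is -1038/7 at (-199/7, -21).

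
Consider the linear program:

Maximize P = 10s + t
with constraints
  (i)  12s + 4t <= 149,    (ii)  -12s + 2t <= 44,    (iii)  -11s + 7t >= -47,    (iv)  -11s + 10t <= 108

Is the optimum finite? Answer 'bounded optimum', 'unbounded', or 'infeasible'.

bounded optimum

Vertices and P = 10s + t:
  (1231/128, 1075/128) → P = 13385/128
  (529/82, 2935/164) → P = 13515/164
  (-201/31, -524/31) → P = -2534/31
  (-16/7, 58/7) → P = -102/7
The feasible region has finitely many vertices and no improving ray; the maximum is 13385/128 at (1231/128, 1075/128).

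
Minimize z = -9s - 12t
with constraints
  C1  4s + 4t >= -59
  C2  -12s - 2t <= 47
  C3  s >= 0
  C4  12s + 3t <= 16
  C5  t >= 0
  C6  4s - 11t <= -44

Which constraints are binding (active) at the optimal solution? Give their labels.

Vertices and z = -9s - 12t:
  (0, 16/3) → z = -64
  (0, 4) → z = -48
  (11/36, 37/9) → z = -625/12

The minimum is at (0, 16/3). Substituting into each constraint, equality holds for C3 and C4; the remaining constraints have slack.

C3 and C4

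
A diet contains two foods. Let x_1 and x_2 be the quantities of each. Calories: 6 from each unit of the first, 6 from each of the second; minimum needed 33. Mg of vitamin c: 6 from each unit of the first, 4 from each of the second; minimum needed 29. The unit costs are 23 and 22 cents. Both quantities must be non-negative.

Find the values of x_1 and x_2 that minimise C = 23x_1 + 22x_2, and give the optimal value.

Feasible corners and C = 23x_1 + 22x_2:
  (0, 29/4) → C = 319/2
  (11/2, 0) → C = 253/2
  (7/2, 2) → C = 249/2
The feasible region is unbounded (it extends along (0, 1), (1, 0)), but C strictly increases along every unbounded feasible direction, so there is no improving ray and the minimum is attained at a vertex.

At the optimal vertex, 6x_1 + 6x_2 = 33 and 6x_1 + 4x_2 = 29.
Solving simultaneously gives x_1 = 7/2, x_2 = 2.

x_1 = 7/2, x_2 = 2, minimum C = 249/2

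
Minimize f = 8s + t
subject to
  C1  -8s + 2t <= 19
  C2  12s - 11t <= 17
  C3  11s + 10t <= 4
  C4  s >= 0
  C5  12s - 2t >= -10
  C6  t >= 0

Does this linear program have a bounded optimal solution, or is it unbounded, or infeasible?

Vertices and f = 8s + t:
  (0, 2/5) → f = 2/5
  (4/11, 0) → f = 32/11
  (0, 0) → f = 0
The feasible region has finitely many vertices and no improving ray; the minimum is 0 at (0, 0).

bounded optimum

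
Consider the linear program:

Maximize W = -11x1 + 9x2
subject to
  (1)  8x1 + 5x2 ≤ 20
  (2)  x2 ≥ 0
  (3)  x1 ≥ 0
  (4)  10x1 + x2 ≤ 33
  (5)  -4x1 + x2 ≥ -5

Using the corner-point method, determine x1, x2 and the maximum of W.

x1 = 0, x2 = 4, maximum W = 36

Corner points and W = -11x1 + 9x2:
  (0, 4) → W = 36
  (45/28, 10/7) → W = -135/28
  (0, 0) → W = 0
  (5/4, 0) → W = -55/4

The optimum lies where 8x1 + 5x2 = 20 and x1 = 0.
Solving simultaneously gives x1 = 0, x2 = 4.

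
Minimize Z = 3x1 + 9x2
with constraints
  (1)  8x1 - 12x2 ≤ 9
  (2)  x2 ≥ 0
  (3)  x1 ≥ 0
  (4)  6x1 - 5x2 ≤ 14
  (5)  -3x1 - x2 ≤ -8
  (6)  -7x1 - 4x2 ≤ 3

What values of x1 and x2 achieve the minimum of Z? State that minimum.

x1 = 105/44, x2 = 37/44, minimum Z = 162/11

Extreme points and Z = 3x1 + 9x2:
  (123/32, 29/16) → Z = 891/32
  (105/44, 37/44) → Z = 162/11
  (0, 8) → Z = 72
The feasible region is unbounded (it extends along (0, 1), (5, 6)), but Z strictly increases along every unbounded feasible direction, so there is no improving ray and the minimum is attained at a vertex.

At the optimal vertex, 8x1 - 12x2 = 9 and -3x1 - x2 = -8.
Solving simultaneously gives x1 = 105/44, x2 = 37/44.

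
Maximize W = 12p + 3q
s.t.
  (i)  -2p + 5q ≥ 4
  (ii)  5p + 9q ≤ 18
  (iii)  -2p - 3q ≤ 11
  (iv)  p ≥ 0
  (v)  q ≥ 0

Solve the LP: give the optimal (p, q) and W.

p = 54/43, q = 56/43, maximum W = 816/43

Corner points and W = 12p + 3q:
  (54/43, 56/43) → W = 816/43
  (0, 4/5) → W = 12/5
  (0, 2) → W = 6

The binding constraints are -2p + 5q = 4 and 5p + 9q = 18.
Solving simultaneously gives p = 54/43, q = 56/43.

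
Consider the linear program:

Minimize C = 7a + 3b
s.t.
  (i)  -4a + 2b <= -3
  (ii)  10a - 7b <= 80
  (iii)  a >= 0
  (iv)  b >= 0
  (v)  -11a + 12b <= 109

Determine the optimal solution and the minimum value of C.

Vertices and C = 7a + 3b:
  (3/4, 0) → C = 21/4
  (127/13, 469/26) → C = 245/2
  (8, 0) → C = 56
  (1723/43, 1970/43) → C = 17971/43

The optimum lies where -4a + 2b = -3 and b = 0.
Solving simultaneously gives a = 3/4, b = 0.

a = 3/4, b = 0, minimum C = 21/4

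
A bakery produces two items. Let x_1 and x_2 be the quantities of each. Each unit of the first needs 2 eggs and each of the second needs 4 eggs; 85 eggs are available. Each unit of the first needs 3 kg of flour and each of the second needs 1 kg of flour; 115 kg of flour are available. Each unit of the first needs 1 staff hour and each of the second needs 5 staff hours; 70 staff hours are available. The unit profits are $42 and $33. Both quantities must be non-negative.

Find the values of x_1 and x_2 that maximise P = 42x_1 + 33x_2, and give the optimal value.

Extreme points and P = 42x_1 + 33x_2:
  (0, 0) → P = 0
  (0, 14) → P = 462
  (115/3, 0) → P = 1610
  (75/2, 5/2) → P = 3315/2
  (145/6, 55/6) → P = 2635/2

The binding constraints are 2x_1 + 4x_2 = 85 and 3x_1 + x_2 = 115.
Solving simultaneously gives x_1 = 75/2, x_2 = 5/2.

x_1 = 75/2, x_2 = 5/2, maximum P = 3315/2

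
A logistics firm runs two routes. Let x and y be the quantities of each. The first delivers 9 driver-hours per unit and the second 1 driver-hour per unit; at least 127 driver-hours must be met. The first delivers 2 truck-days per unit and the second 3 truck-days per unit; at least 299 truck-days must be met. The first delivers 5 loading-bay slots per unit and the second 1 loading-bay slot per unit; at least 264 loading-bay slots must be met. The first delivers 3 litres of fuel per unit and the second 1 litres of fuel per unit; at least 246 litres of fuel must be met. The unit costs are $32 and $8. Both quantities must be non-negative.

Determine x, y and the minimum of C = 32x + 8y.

x = 9, y = 219, minimum C = 2040

Vertices and C = 32x + 8y:
  (0, 264) → C = 2112
  (299/2, 0) → C = 4784
  (439/7, 405/7) → C = 17288/7
  (9, 219) → C = 2040
The feasible region is unbounded (it extends along (0, 1), (1, 0)), but C strictly increases along every unbounded feasible direction, so there is no improving ray and the minimum is attained at a vertex.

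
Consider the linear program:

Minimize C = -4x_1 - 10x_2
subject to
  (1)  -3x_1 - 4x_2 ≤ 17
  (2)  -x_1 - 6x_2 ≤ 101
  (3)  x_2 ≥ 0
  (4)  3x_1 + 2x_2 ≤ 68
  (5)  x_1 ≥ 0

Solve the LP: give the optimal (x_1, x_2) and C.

x_1 = 0, x_2 = 34, minimum C = -340

Feasible corners and C = -4x_1 - 10x_2:
  (68/3, 0) → C = -272/3
  (0, 0) → C = 0
  (0, 34) → C = -340

The binding constraints are 3x_1 + 2x_2 = 68 and x_1 = 0.
Solving simultaneously gives x_1 = 0, x_2 = 34.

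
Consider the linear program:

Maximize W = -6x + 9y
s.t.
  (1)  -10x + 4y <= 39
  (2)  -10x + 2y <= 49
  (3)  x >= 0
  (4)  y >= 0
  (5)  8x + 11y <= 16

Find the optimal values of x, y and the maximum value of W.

x = 0, y = 16/11, maximum W = 144/11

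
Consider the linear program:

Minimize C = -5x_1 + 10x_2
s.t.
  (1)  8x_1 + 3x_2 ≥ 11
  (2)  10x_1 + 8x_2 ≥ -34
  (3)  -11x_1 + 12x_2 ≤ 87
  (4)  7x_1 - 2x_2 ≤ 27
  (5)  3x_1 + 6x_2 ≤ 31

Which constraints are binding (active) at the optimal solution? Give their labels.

(1) and (4)

Extreme points and C = -5x_1 + 10x_2:
  (103/37, -139/37) → C = -1905/37
  (-9/13, 215/39) → C = 2285/39
  (14/3, 17/6) → C = 5

The minimum is at (103/37, -139/37). Substituting into each constraint, equality holds for (1) and (4); the remaining constraints have slack.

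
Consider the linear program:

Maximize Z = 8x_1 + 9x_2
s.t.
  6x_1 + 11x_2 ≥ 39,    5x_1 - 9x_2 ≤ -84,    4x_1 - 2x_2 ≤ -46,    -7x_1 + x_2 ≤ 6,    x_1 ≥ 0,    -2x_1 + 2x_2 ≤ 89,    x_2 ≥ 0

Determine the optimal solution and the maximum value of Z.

Feasible corners and Z = 8x_1 + 9x_2:
  (17/5, 149/5) → Z = 1477/5
  (43/2, 66) → Z = 766
  (77/12, 611/12) → Z = 6115/12

The binding constraints are 4x_1 - 2x_2 = -46 and -2x_1 + 2x_2 = 89.
Solving simultaneously gives x_1 = 43/2, x_2 = 66.

x_1 = 43/2, x_2 = 66, maximum Z = 766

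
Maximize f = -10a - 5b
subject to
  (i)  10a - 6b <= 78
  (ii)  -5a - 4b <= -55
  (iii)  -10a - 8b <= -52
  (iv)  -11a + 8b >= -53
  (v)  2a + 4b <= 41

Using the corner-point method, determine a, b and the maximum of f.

Vertices and f = -10a - 5b:
  (163/21, 85/21) → f = -685/7
  (14/3, 95/12) → f = -345/4
  (9, 23/4) → f = -475/4

a = 14/3, b = 95/12, maximum f = -345/4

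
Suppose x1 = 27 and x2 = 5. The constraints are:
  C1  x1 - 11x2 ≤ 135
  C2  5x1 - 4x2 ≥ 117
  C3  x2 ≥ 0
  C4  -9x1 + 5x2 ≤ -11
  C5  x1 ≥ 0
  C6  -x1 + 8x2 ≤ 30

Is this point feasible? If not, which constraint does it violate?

Constraint C2: 5x1 - 4x2 = 115, which is not ≥ 117. All other constraints are satisfied.

not feasible — violates C2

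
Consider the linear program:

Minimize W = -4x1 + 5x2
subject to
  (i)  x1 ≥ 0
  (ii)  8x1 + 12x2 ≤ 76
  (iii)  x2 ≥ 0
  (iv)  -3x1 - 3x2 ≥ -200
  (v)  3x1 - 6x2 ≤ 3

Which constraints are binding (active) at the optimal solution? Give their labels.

(ii) and (v)

Vertices and W = -4x1 + 5x2:
  (0, 19/3) → W = 95/3
  (0, 0) → W = 0
  (41/7, 17/7) → W = -79/7
  (1, 0) → W = -4

The minimum is at (41/7, 17/7). Substituting into each constraint, equality holds for (ii) and (v); the remaining constraints have slack.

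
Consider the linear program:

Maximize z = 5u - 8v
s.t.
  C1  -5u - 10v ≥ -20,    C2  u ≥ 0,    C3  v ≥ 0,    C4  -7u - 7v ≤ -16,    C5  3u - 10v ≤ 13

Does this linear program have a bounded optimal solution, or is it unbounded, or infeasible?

Vertices and z = 5u - 8v:
  (4, 0) → z = 20
  (4/7, 12/7) → z = -76/7
  (16/7, 0) → z = 80/7
The feasible region has finitely many vertices and no improving ray; the maximum is 20 at (4, 0).

bounded optimum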